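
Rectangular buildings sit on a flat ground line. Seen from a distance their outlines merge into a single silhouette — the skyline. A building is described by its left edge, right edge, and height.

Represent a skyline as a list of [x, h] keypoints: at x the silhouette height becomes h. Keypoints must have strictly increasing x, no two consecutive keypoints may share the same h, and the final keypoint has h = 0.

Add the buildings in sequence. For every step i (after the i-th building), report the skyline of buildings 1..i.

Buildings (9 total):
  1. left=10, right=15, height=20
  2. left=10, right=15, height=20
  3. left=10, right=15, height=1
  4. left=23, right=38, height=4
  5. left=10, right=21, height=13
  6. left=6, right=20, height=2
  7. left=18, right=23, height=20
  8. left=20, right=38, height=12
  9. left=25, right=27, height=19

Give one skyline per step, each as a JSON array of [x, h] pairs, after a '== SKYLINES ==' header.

== SKYLINES ==
[[10,20],[15,0]]
[[10,20],[15,0]]
[[10,20],[15,0]]
[[10,20],[15,0],[23,4],[38,0]]
[[10,20],[15,13],[21,0],[23,4],[38,0]]
[[6,2],[10,20],[15,13],[21,0],[23,4],[38,0]]
[[6,2],[10,20],[15,13],[18,20],[23,4],[38,0]]
[[6,2],[10,20],[15,13],[18,20],[23,12],[38,0]]
[[6,2],[10,20],[15,13],[18,20],[23,12],[25,19],[27,12],[38,0]]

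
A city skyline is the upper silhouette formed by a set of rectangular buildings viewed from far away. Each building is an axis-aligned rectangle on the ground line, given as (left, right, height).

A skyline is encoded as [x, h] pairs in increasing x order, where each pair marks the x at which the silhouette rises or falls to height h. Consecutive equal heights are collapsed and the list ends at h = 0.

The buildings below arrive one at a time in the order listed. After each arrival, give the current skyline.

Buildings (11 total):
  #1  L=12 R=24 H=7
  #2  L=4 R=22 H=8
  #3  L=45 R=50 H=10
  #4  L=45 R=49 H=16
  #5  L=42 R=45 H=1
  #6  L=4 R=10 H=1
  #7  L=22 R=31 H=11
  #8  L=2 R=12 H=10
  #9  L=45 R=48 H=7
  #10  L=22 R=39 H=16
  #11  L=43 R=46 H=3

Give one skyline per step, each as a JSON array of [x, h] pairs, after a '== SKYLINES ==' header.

== SKYLINES ==
[[12,7],[24,0]]
[[4,8],[22,7],[24,0]]
[[4,8],[22,7],[24,0],[45,10],[50,0]]
[[4,8],[22,7],[24,0],[45,16],[49,10],[50,0]]
[[4,8],[22,7],[24,0],[42,1],[45,16],[49,10],[50,0]]
[[4,8],[22,7],[24,0],[42,1],[45,16],[49,10],[50,0]]
[[4,8],[22,11],[31,0],[42,1],[45,16],[49,10],[50,0]]
[[2,10],[12,8],[22,11],[31,0],[42,1],[45,16],[49,10],[50,0]]
[[2,10],[12,8],[22,11],[31,0],[42,1],[45,16],[49,10],[50,0]]
[[2,10],[12,8],[22,16],[39,0],[42,1],[45,16],[49,10],[50,0]]
[[2,10],[12,8],[22,16],[39,0],[42,1],[43,3],[45,16],[49,10],[50,0]]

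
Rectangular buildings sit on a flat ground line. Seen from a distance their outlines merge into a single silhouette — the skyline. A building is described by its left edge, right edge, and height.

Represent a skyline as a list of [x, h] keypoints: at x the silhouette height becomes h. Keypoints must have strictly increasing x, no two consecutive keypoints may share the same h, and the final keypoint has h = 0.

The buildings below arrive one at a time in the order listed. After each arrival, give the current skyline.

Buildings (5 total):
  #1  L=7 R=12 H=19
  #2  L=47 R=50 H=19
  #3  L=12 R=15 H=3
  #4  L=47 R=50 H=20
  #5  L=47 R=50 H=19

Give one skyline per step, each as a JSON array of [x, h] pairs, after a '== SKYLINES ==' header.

== SKYLINES ==
[[7,19],[12,0]]
[[7,19],[12,0],[47,19],[50,0]]
[[7,19],[12,3],[15,0],[47,19],[50,0]]
[[7,19],[12,3],[15,0],[47,20],[50,0]]
[[7,19],[12,3],[15,0],[47,20],[50,0]]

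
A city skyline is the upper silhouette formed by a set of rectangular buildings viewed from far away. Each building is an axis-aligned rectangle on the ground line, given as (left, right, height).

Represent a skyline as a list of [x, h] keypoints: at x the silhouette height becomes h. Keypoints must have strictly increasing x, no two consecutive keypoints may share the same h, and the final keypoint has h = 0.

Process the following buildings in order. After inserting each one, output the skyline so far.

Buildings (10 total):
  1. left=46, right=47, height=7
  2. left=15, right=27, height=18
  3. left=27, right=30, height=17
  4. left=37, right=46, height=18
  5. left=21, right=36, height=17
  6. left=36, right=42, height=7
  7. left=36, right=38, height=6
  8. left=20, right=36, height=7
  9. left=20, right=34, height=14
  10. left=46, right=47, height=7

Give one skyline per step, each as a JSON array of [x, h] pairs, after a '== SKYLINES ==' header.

== SKYLINES ==
[[46,7],[47,0]]
[[15,18],[27,0],[46,7],[47,0]]
[[15,18],[27,17],[30,0],[46,7],[47,0]]
[[15,18],[27,17],[30,0],[37,18],[46,7],[47,0]]
[[15,18],[27,17],[36,0],[37,18],[46,7],[47,0]]
[[15,18],[27,17],[36,7],[37,18],[46,7],[47,0]]
[[15,18],[27,17],[36,7],[37,18],[46,7],[47,0]]
[[15,18],[27,17],[36,7],[37,18],[46,7],[47,0]]
[[15,18],[27,17],[36,7],[37,18],[46,7],[47,0]]
[[15,18],[27,17],[36,7],[37,18],[46,7],[47,0]]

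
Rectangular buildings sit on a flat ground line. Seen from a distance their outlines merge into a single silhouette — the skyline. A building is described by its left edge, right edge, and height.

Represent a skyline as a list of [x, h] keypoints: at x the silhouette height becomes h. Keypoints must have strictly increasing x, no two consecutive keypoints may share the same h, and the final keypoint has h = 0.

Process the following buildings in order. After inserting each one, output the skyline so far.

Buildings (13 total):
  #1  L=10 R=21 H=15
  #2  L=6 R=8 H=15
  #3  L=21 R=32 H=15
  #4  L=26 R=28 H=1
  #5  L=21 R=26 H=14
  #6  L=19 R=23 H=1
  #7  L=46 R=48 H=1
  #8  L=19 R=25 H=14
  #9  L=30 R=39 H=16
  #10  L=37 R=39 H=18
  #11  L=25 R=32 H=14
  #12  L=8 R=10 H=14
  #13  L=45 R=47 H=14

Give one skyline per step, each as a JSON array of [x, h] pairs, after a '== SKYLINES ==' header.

== SKYLINES ==
[[10,15],[21,0]]
[[6,15],[8,0],[10,15],[21,0]]
[[6,15],[8,0],[10,15],[32,0]]
[[6,15],[8,0],[10,15],[32,0]]
[[6,15],[8,0],[10,15],[32,0]]
[[6,15],[8,0],[10,15],[32,0]]
[[6,15],[8,0],[10,15],[32,0],[46,1],[48,0]]
[[6,15],[8,0],[10,15],[32,0],[46,1],[48,0]]
[[6,15],[8,0],[10,15],[30,16],[39,0],[46,1],[48,0]]
[[6,15],[8,0],[10,15],[30,16],[37,18],[39,0],[46,1],[48,0]]
[[6,15],[8,0],[10,15],[30,16],[37,18],[39,0],[46,1],[48,0]]
[[6,15],[8,14],[10,15],[30,16],[37,18],[39,0],[46,1],[48,0]]
[[6,15],[8,14],[10,15],[30,16],[37,18],[39,0],[45,14],[47,1],[48,0]]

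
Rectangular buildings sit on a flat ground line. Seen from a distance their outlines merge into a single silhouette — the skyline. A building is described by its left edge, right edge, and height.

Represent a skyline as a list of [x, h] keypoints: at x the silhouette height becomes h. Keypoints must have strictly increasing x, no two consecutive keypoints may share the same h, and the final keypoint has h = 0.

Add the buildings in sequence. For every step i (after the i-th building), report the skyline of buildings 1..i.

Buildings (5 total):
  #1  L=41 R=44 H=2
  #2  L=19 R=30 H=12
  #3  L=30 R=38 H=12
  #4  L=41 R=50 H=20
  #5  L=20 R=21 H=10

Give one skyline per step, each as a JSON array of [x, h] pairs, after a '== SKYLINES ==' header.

== SKYLINES ==
[[41,2],[44,0]]
[[19,12],[30,0],[41,2],[44,0]]
[[19,12],[38,0],[41,2],[44,0]]
[[19,12],[38,0],[41,20],[50,0]]
[[19,12],[38,0],[41,20],[50,0]]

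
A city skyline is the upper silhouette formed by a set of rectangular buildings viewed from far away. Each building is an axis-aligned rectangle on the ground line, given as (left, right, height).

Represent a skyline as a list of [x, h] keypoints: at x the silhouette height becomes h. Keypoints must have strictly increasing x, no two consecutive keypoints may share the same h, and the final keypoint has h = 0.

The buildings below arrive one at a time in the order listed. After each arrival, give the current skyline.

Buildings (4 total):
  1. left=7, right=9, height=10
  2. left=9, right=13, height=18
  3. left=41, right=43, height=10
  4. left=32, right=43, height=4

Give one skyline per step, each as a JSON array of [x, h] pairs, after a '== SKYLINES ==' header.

== SKYLINES ==
[[7,10],[9,0]]
[[7,10],[9,18],[13,0]]
[[7,10],[9,18],[13,0],[41,10],[43,0]]
[[7,10],[9,18],[13,0],[32,4],[41,10],[43,0]]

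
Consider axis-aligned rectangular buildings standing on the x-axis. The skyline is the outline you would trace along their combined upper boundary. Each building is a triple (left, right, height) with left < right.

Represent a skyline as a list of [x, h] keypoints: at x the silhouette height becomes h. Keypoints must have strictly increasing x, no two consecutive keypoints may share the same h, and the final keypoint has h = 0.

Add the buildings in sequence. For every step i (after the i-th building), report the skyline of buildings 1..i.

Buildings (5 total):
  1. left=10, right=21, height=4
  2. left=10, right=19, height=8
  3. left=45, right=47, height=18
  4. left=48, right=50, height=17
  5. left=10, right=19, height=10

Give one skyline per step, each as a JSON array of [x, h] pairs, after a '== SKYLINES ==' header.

== SKYLINES ==
[[10,4],[21,0]]
[[10,8],[19,4],[21,0]]
[[10,8],[19,4],[21,0],[45,18],[47,0]]
[[10,8],[19,4],[21,0],[45,18],[47,0],[48,17],[50,0]]
[[10,10],[19,4],[21,0],[45,18],[47,0],[48,17],[50,0]]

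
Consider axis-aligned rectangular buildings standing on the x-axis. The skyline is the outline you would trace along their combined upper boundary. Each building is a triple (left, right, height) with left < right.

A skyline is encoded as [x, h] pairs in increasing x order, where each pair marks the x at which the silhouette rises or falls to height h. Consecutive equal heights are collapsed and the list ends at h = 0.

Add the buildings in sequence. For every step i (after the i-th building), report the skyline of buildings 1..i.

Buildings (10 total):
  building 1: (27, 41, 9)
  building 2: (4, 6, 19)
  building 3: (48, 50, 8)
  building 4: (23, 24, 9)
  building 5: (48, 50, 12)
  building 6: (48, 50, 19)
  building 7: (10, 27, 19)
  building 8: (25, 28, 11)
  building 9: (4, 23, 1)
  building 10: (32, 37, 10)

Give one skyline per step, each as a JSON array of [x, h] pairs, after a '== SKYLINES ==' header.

== SKYLINES ==
[[27,9],[41,0]]
[[4,19],[6,0],[27,9],[41,0]]
[[4,19],[6,0],[27,9],[41,0],[48,8],[50,0]]
[[4,19],[6,0],[23,9],[24,0],[27,9],[41,0],[48,8],[50,0]]
[[4,19],[6,0],[23,9],[24,0],[27,9],[41,0],[48,12],[50,0]]
[[4,19],[6,0],[23,9],[24,0],[27,9],[41,0],[48,19],[50,0]]
[[4,19],[6,0],[10,19],[27,9],[41,0],[48,19],[50,0]]
[[4,19],[6,0],[10,19],[27,11],[28,9],[41,0],[48,19],[50,0]]
[[4,19],[6,1],[10,19],[27,11],[28,9],[41,0],[48,19],[50,0]]
[[4,19],[6,1],[10,19],[27,11],[28,9],[32,10],[37,9],[41,0],[48,19],[50,0]]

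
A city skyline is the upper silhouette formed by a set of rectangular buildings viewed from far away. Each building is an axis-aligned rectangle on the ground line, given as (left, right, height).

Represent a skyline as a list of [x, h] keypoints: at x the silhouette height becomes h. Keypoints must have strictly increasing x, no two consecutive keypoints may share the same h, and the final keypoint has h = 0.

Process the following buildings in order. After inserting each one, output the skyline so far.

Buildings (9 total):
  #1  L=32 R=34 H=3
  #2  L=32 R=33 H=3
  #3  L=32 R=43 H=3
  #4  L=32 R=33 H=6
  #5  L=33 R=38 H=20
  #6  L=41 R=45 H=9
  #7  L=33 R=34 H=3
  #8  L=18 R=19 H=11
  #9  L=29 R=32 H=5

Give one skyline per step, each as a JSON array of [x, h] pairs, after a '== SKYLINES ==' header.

== SKYLINES ==
[[32,3],[34,0]]
[[32,3],[34,0]]
[[32,3],[43,0]]
[[32,6],[33,3],[43,0]]
[[32,6],[33,20],[38,3],[43,0]]
[[32,6],[33,20],[38,3],[41,9],[45,0]]
[[32,6],[33,20],[38,3],[41,9],[45,0]]
[[18,11],[19,0],[32,6],[33,20],[38,3],[41,9],[45,0]]
[[18,11],[19,0],[29,5],[32,6],[33,20],[38,3],[41,9],[45,0]]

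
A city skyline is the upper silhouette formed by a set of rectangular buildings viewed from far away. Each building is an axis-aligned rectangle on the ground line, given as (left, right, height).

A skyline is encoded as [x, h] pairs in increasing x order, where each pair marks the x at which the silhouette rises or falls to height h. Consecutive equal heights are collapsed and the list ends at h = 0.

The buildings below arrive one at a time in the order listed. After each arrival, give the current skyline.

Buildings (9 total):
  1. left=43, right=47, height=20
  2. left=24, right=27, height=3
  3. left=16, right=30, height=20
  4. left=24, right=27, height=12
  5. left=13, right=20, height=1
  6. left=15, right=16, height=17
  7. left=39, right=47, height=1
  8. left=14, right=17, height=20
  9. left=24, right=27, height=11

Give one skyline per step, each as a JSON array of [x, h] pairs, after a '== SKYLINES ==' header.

== SKYLINES ==
[[43,20],[47,0]]
[[24,3],[27,0],[43,20],[47,0]]
[[16,20],[30,0],[43,20],[47,0]]
[[16,20],[30,0],[43,20],[47,0]]
[[13,1],[16,20],[30,0],[43,20],[47,0]]
[[13,1],[15,17],[16,20],[30,0],[43,20],[47,0]]
[[13,1],[15,17],[16,20],[30,0],[39,1],[43,20],[47,0]]
[[13,1],[14,20],[30,0],[39,1],[43,20],[47,0]]
[[13,1],[14,20],[30,0],[39,1],[43,20],[47,0]]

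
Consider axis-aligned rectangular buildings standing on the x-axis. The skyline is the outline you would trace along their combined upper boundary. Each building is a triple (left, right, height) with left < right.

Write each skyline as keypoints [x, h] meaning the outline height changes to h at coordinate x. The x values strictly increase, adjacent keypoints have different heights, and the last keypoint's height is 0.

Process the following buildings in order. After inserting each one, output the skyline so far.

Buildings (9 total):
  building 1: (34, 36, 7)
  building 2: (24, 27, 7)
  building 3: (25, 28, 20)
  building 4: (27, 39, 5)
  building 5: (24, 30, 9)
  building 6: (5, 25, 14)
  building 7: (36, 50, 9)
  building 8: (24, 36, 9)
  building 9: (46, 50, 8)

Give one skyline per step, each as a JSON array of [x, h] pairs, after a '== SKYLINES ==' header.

== SKYLINES ==
[[34,7],[36,0]]
[[24,7],[27,0],[34,7],[36,0]]
[[24,7],[25,20],[28,0],[34,7],[36,0]]
[[24,7],[25,20],[28,5],[34,7],[36,5],[39,0]]
[[24,9],[25,20],[28,9],[30,5],[34,7],[36,5],[39,0]]
[[5,14],[25,20],[28,9],[30,5],[34,7],[36,5],[39,0]]
[[5,14],[25,20],[28,9],[30,5],[34,7],[36,9],[50,0]]
[[5,14],[25,20],[28,9],[50,0]]
[[5,14],[25,20],[28,9],[50,0]]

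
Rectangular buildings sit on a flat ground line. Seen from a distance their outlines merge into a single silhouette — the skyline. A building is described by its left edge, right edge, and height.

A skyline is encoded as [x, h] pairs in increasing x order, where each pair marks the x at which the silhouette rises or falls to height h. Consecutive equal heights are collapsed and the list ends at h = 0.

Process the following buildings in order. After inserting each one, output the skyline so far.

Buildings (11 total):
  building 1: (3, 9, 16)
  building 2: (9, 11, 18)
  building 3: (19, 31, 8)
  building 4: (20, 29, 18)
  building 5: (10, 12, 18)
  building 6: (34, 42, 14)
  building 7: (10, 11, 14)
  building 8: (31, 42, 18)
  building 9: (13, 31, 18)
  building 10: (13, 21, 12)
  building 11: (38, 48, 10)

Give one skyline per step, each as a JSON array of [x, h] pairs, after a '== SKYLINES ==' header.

== SKYLINES ==
[[3,16],[9,0]]
[[3,16],[9,18],[11,0]]
[[3,16],[9,18],[11,0],[19,8],[31,0]]
[[3,16],[9,18],[11,0],[19,8],[20,18],[29,8],[31,0]]
[[3,16],[9,18],[12,0],[19,8],[20,18],[29,8],[31,0]]
[[3,16],[9,18],[12,0],[19,8],[20,18],[29,8],[31,0],[34,14],[42,0]]
[[3,16],[9,18],[12,0],[19,8],[20,18],[29,8],[31,0],[34,14],[42,0]]
[[3,16],[9,18],[12,0],[19,8],[20,18],[29,8],[31,18],[42,0]]
[[3,16],[9,18],[12,0],[13,18],[42,0]]
[[3,16],[9,18],[12,0],[13,18],[42,0]]
[[3,16],[9,18],[12,0],[13,18],[42,10],[48,0]]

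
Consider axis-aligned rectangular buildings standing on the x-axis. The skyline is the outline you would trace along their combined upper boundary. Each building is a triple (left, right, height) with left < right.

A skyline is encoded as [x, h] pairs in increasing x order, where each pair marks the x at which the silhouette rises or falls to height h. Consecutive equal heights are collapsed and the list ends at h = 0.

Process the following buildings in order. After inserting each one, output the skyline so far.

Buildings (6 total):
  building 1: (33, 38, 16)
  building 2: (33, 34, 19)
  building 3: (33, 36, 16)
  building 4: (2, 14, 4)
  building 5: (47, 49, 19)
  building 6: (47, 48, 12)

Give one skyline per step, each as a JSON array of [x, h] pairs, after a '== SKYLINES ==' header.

== SKYLINES ==
[[33,16],[38,0]]
[[33,19],[34,16],[38,0]]
[[33,19],[34,16],[38,0]]
[[2,4],[14,0],[33,19],[34,16],[38,0]]
[[2,4],[14,0],[33,19],[34,16],[38,0],[47,19],[49,0]]
[[2,4],[14,0],[33,19],[34,16],[38,0],[47,19],[49,0]]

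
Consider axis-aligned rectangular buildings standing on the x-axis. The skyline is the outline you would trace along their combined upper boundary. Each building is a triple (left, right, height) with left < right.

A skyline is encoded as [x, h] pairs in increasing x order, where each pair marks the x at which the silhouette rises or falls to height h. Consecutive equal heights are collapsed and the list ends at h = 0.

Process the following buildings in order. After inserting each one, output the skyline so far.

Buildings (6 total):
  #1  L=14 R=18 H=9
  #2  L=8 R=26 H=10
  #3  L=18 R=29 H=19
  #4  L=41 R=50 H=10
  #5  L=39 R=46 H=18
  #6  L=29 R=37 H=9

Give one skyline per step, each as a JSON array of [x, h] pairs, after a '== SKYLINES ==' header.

== SKYLINES ==
[[14,9],[18,0]]
[[8,10],[26,0]]
[[8,10],[18,19],[29,0]]
[[8,10],[18,19],[29,0],[41,10],[50,0]]
[[8,10],[18,19],[29,0],[39,18],[46,10],[50,0]]
[[8,10],[18,19],[29,9],[37,0],[39,18],[46,10],[50,0]]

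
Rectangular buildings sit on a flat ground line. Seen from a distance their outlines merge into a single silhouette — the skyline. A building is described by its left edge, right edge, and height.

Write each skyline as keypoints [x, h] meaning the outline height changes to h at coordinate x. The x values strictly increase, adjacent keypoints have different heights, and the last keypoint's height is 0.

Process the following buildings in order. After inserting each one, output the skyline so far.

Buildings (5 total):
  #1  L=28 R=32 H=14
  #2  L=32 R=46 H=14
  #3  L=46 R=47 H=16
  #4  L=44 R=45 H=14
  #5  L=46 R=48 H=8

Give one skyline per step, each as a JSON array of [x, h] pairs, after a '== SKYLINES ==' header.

== SKYLINES ==
[[28,14],[32,0]]
[[28,14],[46,0]]
[[28,14],[46,16],[47,0]]
[[28,14],[46,16],[47,0]]
[[28,14],[46,16],[47,8],[48,0]]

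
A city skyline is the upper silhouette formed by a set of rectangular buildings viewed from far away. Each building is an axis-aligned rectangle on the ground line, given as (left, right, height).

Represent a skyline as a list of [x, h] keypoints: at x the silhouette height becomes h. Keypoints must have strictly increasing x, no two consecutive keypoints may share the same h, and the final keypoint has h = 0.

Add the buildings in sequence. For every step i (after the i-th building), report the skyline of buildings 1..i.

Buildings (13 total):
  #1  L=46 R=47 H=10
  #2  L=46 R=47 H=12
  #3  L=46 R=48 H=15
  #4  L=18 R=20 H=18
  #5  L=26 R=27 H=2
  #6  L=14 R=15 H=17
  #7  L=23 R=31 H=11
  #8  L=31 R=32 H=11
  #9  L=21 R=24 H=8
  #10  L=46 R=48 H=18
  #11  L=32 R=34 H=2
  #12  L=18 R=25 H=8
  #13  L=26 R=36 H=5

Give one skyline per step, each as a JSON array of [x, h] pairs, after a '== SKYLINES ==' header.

== SKYLINES ==
[[46,10],[47,0]]
[[46,12],[47,0]]
[[46,15],[48,0]]
[[18,18],[20,0],[46,15],[48,0]]
[[18,18],[20,0],[26,2],[27,0],[46,15],[48,0]]
[[14,17],[15,0],[18,18],[20,0],[26,2],[27,0],[46,15],[48,0]]
[[14,17],[15,0],[18,18],[20,0],[23,11],[31,0],[46,15],[48,0]]
[[14,17],[15,0],[18,18],[20,0],[23,11],[32,0],[46,15],[48,0]]
[[14,17],[15,0],[18,18],[20,0],[21,8],[23,11],[32,0],[46,15],[48,0]]
[[14,17],[15,0],[18,18],[20,0],[21,8],[23,11],[32,0],[46,18],[48,0]]
[[14,17],[15,0],[18,18],[20,0],[21,8],[23,11],[32,2],[34,0],[46,18],[48,0]]
[[14,17],[15,0],[18,18],[20,8],[23,11],[32,2],[34,0],[46,18],[48,0]]
[[14,17],[15,0],[18,18],[20,8],[23,11],[32,5],[36,0],[46,18],[48,0]]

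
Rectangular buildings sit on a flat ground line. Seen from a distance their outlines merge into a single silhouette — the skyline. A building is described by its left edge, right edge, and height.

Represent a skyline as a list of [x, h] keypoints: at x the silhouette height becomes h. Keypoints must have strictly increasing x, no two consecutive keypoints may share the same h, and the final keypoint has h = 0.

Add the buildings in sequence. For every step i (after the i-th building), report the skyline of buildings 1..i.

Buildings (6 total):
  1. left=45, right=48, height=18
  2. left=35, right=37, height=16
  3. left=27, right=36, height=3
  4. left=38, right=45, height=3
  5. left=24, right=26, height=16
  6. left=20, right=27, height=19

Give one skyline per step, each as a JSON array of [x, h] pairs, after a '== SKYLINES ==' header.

== SKYLINES ==
[[45,18],[48,0]]
[[35,16],[37,0],[45,18],[48,0]]
[[27,3],[35,16],[37,0],[45,18],[48,0]]
[[27,3],[35,16],[37,0],[38,3],[45,18],[48,0]]
[[24,16],[26,0],[27,3],[35,16],[37,0],[38,3],[45,18],[48,0]]
[[20,19],[27,3],[35,16],[37,0],[38,3],[45,18],[48,0]]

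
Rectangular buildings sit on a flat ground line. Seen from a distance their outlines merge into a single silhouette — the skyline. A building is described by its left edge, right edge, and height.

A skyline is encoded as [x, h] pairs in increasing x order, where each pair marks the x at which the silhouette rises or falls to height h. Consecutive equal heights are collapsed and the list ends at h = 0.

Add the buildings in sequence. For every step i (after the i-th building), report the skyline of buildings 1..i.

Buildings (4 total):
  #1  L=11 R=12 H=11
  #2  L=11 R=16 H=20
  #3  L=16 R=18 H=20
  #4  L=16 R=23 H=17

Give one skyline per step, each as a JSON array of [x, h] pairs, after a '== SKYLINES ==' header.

== SKYLINES ==
[[11,11],[12,0]]
[[11,20],[16,0]]
[[11,20],[18,0]]
[[11,20],[18,17],[23,0]]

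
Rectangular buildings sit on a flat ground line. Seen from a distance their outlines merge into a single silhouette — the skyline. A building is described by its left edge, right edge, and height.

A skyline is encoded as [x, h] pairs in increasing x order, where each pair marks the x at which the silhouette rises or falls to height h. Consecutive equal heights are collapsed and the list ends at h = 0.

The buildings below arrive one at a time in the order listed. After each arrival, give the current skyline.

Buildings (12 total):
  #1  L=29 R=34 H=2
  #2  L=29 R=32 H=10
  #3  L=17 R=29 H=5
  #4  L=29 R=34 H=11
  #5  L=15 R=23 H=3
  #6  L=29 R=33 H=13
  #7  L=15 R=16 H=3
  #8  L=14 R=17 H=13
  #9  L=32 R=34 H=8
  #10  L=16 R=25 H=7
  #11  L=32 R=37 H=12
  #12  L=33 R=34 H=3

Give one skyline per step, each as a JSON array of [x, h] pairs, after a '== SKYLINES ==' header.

== SKYLINES ==
[[29,2],[34,0]]
[[29,10],[32,2],[34,0]]
[[17,5],[29,10],[32,2],[34,0]]
[[17,5],[29,11],[34,0]]
[[15,3],[17,5],[29,11],[34,0]]
[[15,3],[17,5],[29,13],[33,11],[34,0]]
[[15,3],[17,5],[29,13],[33,11],[34,0]]
[[14,13],[17,5],[29,13],[33,11],[34,0]]
[[14,13],[17,5],[29,13],[33,11],[34,0]]
[[14,13],[17,7],[25,5],[29,13],[33,11],[34,0]]
[[14,13],[17,7],[25,5],[29,13],[33,12],[37,0]]
[[14,13],[17,7],[25,5],[29,13],[33,12],[37,0]]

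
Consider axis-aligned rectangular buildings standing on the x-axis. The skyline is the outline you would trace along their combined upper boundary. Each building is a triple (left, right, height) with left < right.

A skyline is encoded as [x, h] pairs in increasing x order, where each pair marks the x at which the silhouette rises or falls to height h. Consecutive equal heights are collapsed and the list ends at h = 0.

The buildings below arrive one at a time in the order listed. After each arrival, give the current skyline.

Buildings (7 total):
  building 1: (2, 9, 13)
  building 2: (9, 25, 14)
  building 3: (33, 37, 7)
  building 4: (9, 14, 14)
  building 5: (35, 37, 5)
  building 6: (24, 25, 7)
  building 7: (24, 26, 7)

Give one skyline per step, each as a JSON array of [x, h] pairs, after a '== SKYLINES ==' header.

== SKYLINES ==
[[2,13],[9,0]]
[[2,13],[9,14],[25,0]]
[[2,13],[9,14],[25,0],[33,7],[37,0]]
[[2,13],[9,14],[25,0],[33,7],[37,0]]
[[2,13],[9,14],[25,0],[33,7],[37,0]]
[[2,13],[9,14],[25,0],[33,7],[37,0]]
[[2,13],[9,14],[25,7],[26,0],[33,7],[37,0]]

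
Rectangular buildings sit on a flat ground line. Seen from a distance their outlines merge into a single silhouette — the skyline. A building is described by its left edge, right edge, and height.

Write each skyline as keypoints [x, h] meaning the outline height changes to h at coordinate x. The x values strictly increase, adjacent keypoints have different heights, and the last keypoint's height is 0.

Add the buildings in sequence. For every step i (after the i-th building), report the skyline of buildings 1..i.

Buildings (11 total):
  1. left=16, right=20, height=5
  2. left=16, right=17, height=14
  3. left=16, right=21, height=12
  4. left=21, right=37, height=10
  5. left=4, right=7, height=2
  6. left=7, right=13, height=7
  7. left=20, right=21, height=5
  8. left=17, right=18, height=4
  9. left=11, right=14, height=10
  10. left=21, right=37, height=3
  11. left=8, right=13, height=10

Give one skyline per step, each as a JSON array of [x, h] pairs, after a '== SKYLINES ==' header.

== SKYLINES ==
[[16,5],[20,0]]
[[16,14],[17,5],[20,0]]
[[16,14],[17,12],[21,0]]
[[16,14],[17,12],[21,10],[37,0]]
[[4,2],[7,0],[16,14],[17,12],[21,10],[37,0]]
[[4,2],[7,7],[13,0],[16,14],[17,12],[21,10],[37,0]]
[[4,2],[7,7],[13,0],[16,14],[17,12],[21,10],[37,0]]
[[4,2],[7,7],[13,0],[16,14],[17,12],[21,10],[37,0]]
[[4,2],[7,7],[11,10],[14,0],[16,14],[17,12],[21,10],[37,0]]
[[4,2],[7,7],[11,10],[14,0],[16,14],[17,12],[21,10],[37,0]]
[[4,2],[7,7],[8,10],[14,0],[16,14],[17,12],[21,10],[37,0]]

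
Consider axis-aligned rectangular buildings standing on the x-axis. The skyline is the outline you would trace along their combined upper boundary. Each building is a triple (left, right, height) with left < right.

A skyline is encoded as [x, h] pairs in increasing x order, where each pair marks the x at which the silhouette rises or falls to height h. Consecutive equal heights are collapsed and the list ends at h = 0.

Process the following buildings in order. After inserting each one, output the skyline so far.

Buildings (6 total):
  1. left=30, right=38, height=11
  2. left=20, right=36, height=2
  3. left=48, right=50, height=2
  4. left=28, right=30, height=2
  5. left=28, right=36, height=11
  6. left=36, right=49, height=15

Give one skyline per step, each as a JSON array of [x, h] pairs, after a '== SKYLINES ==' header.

== SKYLINES ==
[[30,11],[38,0]]
[[20,2],[30,11],[38,0]]
[[20,2],[30,11],[38,0],[48,2],[50,0]]
[[20,2],[30,11],[38,0],[48,2],[50,0]]
[[20,2],[28,11],[38,0],[48,2],[50,0]]
[[20,2],[28,11],[36,15],[49,2],[50,0]]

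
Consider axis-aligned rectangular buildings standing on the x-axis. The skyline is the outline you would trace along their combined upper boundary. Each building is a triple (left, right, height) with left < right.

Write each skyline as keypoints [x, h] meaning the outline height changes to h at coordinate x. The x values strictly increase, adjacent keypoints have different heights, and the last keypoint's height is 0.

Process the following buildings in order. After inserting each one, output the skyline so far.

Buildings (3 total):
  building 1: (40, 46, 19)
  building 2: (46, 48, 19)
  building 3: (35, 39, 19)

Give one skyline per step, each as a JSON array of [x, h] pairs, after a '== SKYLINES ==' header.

== SKYLINES ==
[[40,19],[46,0]]
[[40,19],[48,0]]
[[35,19],[39,0],[40,19],[48,0]]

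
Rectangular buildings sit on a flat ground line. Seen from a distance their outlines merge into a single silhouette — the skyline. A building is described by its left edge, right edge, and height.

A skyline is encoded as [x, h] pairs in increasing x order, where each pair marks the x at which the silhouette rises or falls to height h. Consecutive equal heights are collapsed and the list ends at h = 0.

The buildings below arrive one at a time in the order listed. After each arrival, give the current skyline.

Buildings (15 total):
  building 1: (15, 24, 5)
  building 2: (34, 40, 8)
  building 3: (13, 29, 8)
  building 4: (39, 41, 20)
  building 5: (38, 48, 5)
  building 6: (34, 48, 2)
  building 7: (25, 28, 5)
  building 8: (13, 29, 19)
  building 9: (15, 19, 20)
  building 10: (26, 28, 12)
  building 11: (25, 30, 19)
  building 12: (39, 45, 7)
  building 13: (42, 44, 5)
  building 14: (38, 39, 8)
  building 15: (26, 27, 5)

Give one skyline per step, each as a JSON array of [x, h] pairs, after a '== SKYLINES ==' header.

== SKYLINES ==
[[15,5],[24,0]]
[[15,5],[24,0],[34,8],[40,0]]
[[13,8],[29,0],[34,8],[40,0]]
[[13,8],[29,0],[34,8],[39,20],[41,0]]
[[13,8],[29,0],[34,8],[39,20],[41,5],[48,0]]
[[13,8],[29,0],[34,8],[39,20],[41,5],[48,0]]
[[13,8],[29,0],[34,8],[39,20],[41,5],[48,0]]
[[13,19],[29,0],[34,8],[39,20],[41,5],[48,0]]
[[13,19],[15,20],[19,19],[29,0],[34,8],[39,20],[41,5],[48,0]]
[[13,19],[15,20],[19,19],[29,0],[34,8],[39,20],[41,5],[48,0]]
[[13,19],[15,20],[19,19],[30,0],[34,8],[39,20],[41,5],[48,0]]
[[13,19],[15,20],[19,19],[30,0],[34,8],[39,20],[41,7],[45,5],[48,0]]
[[13,19],[15,20],[19,19],[30,0],[34,8],[39,20],[41,7],[45,5],[48,0]]
[[13,19],[15,20],[19,19],[30,0],[34,8],[39,20],[41,7],[45,5],[48,0]]
[[13,19],[15,20],[19,19],[30,0],[34,8],[39,20],[41,7],[45,5],[48,0]]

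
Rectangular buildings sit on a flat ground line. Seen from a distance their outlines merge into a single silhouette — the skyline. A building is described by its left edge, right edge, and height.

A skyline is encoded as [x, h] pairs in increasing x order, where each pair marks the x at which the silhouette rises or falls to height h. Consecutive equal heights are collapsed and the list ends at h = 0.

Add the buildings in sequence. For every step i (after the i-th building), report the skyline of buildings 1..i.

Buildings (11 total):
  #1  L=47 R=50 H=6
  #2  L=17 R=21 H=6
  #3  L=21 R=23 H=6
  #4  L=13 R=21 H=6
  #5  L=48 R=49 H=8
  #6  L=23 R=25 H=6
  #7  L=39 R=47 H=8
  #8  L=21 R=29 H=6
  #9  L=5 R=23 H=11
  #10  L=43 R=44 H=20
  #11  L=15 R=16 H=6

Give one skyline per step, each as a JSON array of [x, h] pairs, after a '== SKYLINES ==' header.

== SKYLINES ==
[[47,6],[50,0]]
[[17,6],[21,0],[47,6],[50,0]]
[[17,6],[23,0],[47,6],[50,0]]
[[13,6],[23,0],[47,6],[50,0]]
[[13,6],[23,0],[47,6],[48,8],[49,6],[50,0]]
[[13,6],[25,0],[47,6],[48,8],[49,6],[50,0]]
[[13,6],[25,0],[39,8],[47,6],[48,8],[49,6],[50,0]]
[[13,6],[29,0],[39,8],[47,6],[48,8],[49,6],[50,0]]
[[5,11],[23,6],[29,0],[39,8],[47,6],[48,8],[49,6],[50,0]]
[[5,11],[23,6],[29,0],[39,8],[43,20],[44,8],[47,6],[48,8],[49,6],[50,0]]
[[5,11],[23,6],[29,0],[39,8],[43,20],[44,8],[47,6],[48,8],[49,6],[50,0]]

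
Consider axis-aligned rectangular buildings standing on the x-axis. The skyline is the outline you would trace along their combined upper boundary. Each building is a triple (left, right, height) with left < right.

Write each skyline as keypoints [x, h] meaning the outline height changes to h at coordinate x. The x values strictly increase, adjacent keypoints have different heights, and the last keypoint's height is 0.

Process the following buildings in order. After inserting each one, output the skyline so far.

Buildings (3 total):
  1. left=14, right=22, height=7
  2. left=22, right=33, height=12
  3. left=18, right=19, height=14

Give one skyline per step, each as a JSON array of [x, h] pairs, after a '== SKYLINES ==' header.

== SKYLINES ==
[[14,7],[22,0]]
[[14,7],[22,12],[33,0]]
[[14,7],[18,14],[19,7],[22,12],[33,0]]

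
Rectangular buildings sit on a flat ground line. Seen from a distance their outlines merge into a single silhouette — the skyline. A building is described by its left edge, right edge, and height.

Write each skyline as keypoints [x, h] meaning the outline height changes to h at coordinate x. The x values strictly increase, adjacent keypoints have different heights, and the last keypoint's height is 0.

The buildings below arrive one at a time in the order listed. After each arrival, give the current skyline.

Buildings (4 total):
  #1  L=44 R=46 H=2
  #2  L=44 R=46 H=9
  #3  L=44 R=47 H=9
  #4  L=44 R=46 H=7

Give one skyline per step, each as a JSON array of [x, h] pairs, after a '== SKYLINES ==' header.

== SKYLINES ==
[[44,2],[46,0]]
[[44,9],[46,0]]
[[44,9],[47,0]]
[[44,9],[47,0]]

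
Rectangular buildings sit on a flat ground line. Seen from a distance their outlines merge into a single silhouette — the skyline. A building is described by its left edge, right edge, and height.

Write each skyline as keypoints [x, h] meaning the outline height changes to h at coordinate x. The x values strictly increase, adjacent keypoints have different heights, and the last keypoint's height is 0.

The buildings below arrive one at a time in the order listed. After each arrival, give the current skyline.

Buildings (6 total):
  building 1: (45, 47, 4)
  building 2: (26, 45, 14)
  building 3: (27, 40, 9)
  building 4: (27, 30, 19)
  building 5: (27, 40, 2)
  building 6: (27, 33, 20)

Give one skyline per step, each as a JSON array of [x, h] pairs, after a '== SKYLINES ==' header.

== SKYLINES ==
[[45,4],[47,0]]
[[26,14],[45,4],[47,0]]
[[26,14],[45,4],[47,0]]
[[26,14],[27,19],[30,14],[45,4],[47,0]]
[[26,14],[27,19],[30,14],[45,4],[47,0]]
[[26,14],[27,20],[33,14],[45,4],[47,0]]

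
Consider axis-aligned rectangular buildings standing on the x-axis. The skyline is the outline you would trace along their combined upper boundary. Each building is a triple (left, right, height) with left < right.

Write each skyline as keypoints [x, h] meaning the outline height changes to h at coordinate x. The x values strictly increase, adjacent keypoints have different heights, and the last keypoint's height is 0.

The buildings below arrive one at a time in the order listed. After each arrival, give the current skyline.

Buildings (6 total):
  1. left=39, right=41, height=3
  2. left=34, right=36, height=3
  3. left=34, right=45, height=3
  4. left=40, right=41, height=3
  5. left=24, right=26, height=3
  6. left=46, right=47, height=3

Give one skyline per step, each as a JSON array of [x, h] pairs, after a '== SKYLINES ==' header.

== SKYLINES ==
[[39,3],[41,0]]
[[34,3],[36,0],[39,3],[41,0]]
[[34,3],[45,0]]
[[34,3],[45,0]]
[[24,3],[26,0],[34,3],[45,0]]
[[24,3],[26,0],[34,3],[45,0],[46,3],[47,0]]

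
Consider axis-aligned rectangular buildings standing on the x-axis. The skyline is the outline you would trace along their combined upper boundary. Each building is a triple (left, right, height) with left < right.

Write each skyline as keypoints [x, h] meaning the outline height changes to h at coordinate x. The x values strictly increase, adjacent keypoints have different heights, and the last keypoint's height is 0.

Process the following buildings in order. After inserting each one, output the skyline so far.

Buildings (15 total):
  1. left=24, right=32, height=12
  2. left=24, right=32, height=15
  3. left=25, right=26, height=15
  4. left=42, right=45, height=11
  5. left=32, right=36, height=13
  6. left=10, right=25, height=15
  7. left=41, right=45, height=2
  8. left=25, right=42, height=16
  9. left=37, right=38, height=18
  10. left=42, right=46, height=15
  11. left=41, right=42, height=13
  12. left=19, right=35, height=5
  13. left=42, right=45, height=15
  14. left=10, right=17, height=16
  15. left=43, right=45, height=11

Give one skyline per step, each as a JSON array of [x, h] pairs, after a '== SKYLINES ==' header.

== SKYLINES ==
[[24,12],[32,0]]
[[24,15],[32,0]]
[[24,15],[32,0]]
[[24,15],[32,0],[42,11],[45,0]]
[[24,15],[32,13],[36,0],[42,11],[45,0]]
[[10,15],[32,13],[36,0],[42,11],[45,0]]
[[10,15],[32,13],[36,0],[41,2],[42,11],[45,0]]
[[10,15],[25,16],[42,11],[45,0]]
[[10,15],[25,16],[37,18],[38,16],[42,11],[45,0]]
[[10,15],[25,16],[37,18],[38,16],[42,15],[46,0]]
[[10,15],[25,16],[37,18],[38,16],[42,15],[46,0]]
[[10,15],[25,16],[37,18],[38,16],[42,15],[46,0]]
[[10,15],[25,16],[37,18],[38,16],[42,15],[46,0]]
[[10,16],[17,15],[25,16],[37,18],[38,16],[42,15],[46,0]]
[[10,16],[17,15],[25,16],[37,18],[38,16],[42,15],[46,0]]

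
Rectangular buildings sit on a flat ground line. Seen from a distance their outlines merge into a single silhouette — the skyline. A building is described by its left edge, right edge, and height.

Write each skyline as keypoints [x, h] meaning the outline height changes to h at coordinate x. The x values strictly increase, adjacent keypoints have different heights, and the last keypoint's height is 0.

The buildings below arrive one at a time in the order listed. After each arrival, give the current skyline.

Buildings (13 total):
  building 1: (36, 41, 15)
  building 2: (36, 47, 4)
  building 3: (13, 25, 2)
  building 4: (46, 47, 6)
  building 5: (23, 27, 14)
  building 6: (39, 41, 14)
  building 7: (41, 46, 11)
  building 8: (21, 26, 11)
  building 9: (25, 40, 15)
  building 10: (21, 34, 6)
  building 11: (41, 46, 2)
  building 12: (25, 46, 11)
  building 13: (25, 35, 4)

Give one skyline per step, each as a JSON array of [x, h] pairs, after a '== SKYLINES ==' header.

== SKYLINES ==
[[36,15],[41,0]]
[[36,15],[41,4],[47,0]]
[[13,2],[25,0],[36,15],[41,4],[47,0]]
[[13,2],[25,0],[36,15],[41,4],[46,6],[47,0]]
[[13,2],[23,14],[27,0],[36,15],[41,4],[46,6],[47,0]]
[[13,2],[23,14],[27,0],[36,15],[41,4],[46,6],[47,0]]
[[13,2],[23,14],[27,0],[36,15],[41,11],[46,6],[47,0]]
[[13,2],[21,11],[23,14],[27,0],[36,15],[41,11],[46,6],[47,0]]
[[13,2],[21,11],[23,14],[25,15],[41,11],[46,6],[47,0]]
[[13,2],[21,11],[23,14],[25,15],[41,11],[46,6],[47,0]]
[[13,2],[21,11],[23,14],[25,15],[41,11],[46,6],[47,0]]
[[13,2],[21,11],[23,14],[25,15],[41,11],[46,6],[47,0]]
[[13,2],[21,11],[23,14],[25,15],[41,11],[46,6],[47,0]]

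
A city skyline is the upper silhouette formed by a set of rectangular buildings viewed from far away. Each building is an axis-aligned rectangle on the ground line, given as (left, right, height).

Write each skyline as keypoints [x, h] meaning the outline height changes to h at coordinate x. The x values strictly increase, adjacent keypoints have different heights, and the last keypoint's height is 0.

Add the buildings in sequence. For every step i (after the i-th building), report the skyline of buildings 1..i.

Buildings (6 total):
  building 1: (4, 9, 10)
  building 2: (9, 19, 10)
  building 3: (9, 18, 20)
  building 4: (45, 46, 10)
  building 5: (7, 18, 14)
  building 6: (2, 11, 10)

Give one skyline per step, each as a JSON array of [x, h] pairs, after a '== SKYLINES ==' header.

== SKYLINES ==
[[4,10],[9,0]]
[[4,10],[19,0]]
[[4,10],[9,20],[18,10],[19,0]]
[[4,10],[9,20],[18,10],[19,0],[45,10],[46,0]]
[[4,10],[7,14],[9,20],[18,10],[19,0],[45,10],[46,0]]
[[2,10],[7,14],[9,20],[18,10],[19,0],[45,10],[46,0]]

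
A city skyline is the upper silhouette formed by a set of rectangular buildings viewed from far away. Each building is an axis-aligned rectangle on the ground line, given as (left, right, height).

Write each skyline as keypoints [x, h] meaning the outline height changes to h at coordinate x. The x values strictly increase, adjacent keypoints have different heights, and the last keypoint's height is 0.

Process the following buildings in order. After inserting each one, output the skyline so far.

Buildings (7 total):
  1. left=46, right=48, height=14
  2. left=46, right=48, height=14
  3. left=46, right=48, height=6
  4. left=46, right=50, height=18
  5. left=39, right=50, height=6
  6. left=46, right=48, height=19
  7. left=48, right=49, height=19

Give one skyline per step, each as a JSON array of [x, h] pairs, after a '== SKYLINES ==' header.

== SKYLINES ==
[[46,14],[48,0]]
[[46,14],[48,0]]
[[46,14],[48,0]]
[[46,18],[50,0]]
[[39,6],[46,18],[50,0]]
[[39,6],[46,19],[48,18],[50,0]]
[[39,6],[46,19],[49,18],[50,0]]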